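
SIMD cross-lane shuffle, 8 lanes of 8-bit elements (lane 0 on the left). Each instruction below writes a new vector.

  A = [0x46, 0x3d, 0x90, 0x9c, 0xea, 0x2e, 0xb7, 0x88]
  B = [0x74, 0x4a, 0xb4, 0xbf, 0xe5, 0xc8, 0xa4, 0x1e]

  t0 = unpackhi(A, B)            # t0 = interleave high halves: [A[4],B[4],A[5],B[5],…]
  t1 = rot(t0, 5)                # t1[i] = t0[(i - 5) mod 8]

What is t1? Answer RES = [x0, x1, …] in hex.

t0 = [0xea, 0xe5, 0x2e, 0xc8, 0xb7, 0xa4, 0x88, 0x1e]
t1 = [0xc8, 0xb7, 0xa4, 0x88, 0x1e, 0xea, 0xe5, 0x2e]

RES = [ 0xc8  0xb7  0xa4  0x88  0x1e  0xea  0xe5  0x2e ]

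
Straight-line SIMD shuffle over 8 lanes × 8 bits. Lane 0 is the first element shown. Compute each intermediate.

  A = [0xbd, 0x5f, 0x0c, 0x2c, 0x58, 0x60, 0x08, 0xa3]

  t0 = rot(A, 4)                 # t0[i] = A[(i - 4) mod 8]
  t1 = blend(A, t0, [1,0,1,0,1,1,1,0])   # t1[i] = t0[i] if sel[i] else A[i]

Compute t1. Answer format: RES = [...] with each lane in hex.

→ t0 |58|60|08|a3|bd|5f|0c|2c|
→ t1 |58|5f|08|2c|bd|5f|0c|a3|

RES = [0x58, 0x5f, 0x08, 0x2c, 0xbd, 0x5f, 0x0c, 0xa3]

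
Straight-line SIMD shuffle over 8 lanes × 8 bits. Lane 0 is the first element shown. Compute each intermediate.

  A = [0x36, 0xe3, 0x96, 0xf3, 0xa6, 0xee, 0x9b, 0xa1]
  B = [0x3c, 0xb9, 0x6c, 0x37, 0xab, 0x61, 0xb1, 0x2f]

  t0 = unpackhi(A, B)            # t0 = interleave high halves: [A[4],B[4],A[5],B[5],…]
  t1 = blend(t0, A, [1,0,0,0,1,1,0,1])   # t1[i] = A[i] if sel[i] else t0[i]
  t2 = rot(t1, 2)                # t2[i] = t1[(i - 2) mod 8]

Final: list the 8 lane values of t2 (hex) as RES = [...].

  t0: a6 ab ee 61 9b b1 a1 2f
  t1: 36 ab ee 61 a6 ee a1 a1
  t2: a1 a1 36 ab ee 61 a6 ee

RES = [0xa1, 0xa1, 0x36, 0xab, 0xee, 0x61, 0xa6, 0xee]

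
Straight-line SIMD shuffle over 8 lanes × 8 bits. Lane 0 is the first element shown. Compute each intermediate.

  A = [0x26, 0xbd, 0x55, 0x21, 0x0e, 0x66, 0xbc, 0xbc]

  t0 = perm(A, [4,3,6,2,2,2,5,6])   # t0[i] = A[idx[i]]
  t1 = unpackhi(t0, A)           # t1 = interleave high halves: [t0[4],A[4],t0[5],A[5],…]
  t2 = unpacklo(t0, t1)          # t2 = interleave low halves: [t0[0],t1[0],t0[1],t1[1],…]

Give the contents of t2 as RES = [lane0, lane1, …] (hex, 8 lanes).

RES = [ 0x0e  0x55  0x21  0x0e  0xbc  0x55  0x55  0x66 ]

  t0: 0e 21 bc 55 55 55 66 bc
  t1: 55 0e 55 66 66 bc bc bc
  t2: 0e 55 21 0e bc 55 55 66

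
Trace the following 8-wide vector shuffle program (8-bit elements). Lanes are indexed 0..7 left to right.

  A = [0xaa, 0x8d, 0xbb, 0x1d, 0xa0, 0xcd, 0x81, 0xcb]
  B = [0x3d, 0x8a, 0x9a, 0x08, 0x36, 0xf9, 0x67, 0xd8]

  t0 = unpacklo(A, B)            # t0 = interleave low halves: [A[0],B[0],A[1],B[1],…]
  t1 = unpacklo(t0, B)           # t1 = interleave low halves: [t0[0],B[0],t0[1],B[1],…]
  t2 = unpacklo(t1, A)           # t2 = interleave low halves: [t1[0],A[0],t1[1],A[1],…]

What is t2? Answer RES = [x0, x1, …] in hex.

t0 = [0xaa, 0x3d, 0x8d, 0x8a, 0xbb, 0x9a, 0x1d, 0x08]
t1 = [0xaa, 0x3d, 0x3d, 0x8a, 0x8d, 0x9a, 0x8a, 0x08]
t2 = [0xaa, 0xaa, 0x3d, 0x8d, 0x3d, 0xbb, 0x8a, 0x1d]

RES = [0xaa, 0xaa, 0x3d, 0x8d, 0x3d, 0xbb, 0x8a, 0x1d]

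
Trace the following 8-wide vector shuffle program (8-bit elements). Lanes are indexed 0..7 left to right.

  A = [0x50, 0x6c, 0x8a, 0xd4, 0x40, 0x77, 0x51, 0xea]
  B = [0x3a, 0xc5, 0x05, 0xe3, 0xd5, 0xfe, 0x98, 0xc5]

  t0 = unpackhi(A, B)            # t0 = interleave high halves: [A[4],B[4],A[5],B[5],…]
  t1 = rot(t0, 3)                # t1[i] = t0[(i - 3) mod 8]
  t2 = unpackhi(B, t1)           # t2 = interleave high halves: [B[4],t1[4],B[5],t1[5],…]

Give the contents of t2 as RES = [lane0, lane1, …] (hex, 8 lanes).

→ t0 |40|d5|77|fe|51|98|ea|c5|
→ t1 |98|ea|c5|40|d5|77|fe|51|
→ t2 |d5|d5|fe|77|98|fe|c5|51|

RES = [ 0xd5  0xd5  0xfe  0x77  0x98  0xfe  0xc5  0x51 ]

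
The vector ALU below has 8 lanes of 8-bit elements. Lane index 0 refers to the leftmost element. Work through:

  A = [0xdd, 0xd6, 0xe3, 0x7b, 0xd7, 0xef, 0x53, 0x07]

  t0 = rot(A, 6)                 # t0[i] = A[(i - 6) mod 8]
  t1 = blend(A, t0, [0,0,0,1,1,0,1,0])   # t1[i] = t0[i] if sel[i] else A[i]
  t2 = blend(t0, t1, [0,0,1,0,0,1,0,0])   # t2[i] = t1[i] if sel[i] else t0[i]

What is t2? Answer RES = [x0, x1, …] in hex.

RES = [0xe3, 0x7b, 0xe3, 0xef, 0x53, 0xef, 0xdd, 0xd6]

t0 = [0xe3, 0x7b, 0xd7, 0xef, 0x53, 0x07, 0xdd, 0xd6]
t1 = [0xdd, 0xd6, 0xe3, 0xef, 0x53, 0xef, 0xdd, 0x07]
t2 = [0xe3, 0x7b, 0xe3, 0xef, 0x53, 0xef, 0xdd, 0xd6]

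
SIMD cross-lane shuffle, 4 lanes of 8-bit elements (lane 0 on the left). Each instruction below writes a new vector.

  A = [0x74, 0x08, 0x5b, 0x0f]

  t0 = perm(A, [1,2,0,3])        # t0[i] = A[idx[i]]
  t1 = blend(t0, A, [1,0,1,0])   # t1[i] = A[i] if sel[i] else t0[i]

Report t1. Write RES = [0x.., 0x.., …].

  t0: 08 5b 74 0f
  t1: 74 5b 5b 0f

RES = [ 0x74  0x5b  0x5b  0x0f ]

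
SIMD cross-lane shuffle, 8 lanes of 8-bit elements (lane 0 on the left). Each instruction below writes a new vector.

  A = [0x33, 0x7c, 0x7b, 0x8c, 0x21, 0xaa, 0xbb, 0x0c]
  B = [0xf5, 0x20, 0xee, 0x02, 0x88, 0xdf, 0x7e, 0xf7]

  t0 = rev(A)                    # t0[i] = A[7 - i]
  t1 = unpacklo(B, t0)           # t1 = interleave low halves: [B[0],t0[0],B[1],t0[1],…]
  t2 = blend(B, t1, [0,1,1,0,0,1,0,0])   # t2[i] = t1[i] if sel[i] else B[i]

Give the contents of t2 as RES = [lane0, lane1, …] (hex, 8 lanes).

RES = [ 0xf5  0x0c  0x20  0x02  0x88  0xaa  0x7e  0xf7 ]

→ t0 |0c|bb|aa|21|8c|7b|7c|33|
→ t1 |f5|0c|20|bb|ee|aa|02|21|
→ t2 |f5|0c|20|02|88|aa|7e|f7|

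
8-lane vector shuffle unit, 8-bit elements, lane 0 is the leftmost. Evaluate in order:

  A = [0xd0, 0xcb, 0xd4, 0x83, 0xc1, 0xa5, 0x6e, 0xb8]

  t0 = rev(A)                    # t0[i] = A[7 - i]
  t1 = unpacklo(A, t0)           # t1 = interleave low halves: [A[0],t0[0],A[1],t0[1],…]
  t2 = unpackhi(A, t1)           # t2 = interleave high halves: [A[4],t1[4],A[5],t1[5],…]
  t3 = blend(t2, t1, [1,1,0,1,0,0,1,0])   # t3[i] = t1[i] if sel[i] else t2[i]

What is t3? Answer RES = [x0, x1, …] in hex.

RES = [ 0xd0  0xb8  0xa5  0x6e  0x6e  0x83  0x83  0xc1 ]

→ t0 |b8|6e|a5|c1|83|d4|cb|d0|
→ t1 |d0|b8|cb|6e|d4|a5|83|c1|
→ t2 |c1|d4|a5|a5|6e|83|b8|c1|
→ t3 |d0|b8|a5|6e|6e|83|83|c1|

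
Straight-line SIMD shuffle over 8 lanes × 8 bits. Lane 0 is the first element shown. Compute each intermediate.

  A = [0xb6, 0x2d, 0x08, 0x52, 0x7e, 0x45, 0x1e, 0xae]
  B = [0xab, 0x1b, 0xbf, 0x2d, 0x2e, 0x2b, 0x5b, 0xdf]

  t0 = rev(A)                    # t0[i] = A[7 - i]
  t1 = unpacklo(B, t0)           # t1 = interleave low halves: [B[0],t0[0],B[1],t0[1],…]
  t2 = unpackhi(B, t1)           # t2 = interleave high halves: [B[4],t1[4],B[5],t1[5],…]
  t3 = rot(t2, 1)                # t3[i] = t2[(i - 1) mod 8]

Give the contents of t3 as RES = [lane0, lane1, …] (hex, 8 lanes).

→ t0 |ae|1e|45|7e|52|08|2d|b6|
→ t1 |ab|ae|1b|1e|bf|45|2d|7e|
→ t2 |2e|bf|2b|45|5b|2d|df|7e|
→ t3 |7e|2e|bf|2b|45|5b|2d|df|

RES = [ 0x7e  0x2e  0xbf  0x2b  0x45  0x5b  0x2d  0xdf ]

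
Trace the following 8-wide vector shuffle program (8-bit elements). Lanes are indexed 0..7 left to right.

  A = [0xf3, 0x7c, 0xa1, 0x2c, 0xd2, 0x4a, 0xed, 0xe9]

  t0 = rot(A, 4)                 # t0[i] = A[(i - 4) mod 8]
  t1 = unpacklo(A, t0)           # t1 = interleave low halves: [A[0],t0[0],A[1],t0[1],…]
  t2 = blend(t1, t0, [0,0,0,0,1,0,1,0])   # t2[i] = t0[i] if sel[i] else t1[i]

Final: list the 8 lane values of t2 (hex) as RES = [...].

→ t0 |d2|4a|ed|e9|f3|7c|a1|2c|
→ t1 |f3|d2|7c|4a|a1|ed|2c|e9|
→ t2 |f3|d2|7c|4a|f3|ed|a1|e9|

RES = [0xf3, 0xd2, 0x7c, 0x4a, 0xf3, 0xed, 0xa1, 0xe9]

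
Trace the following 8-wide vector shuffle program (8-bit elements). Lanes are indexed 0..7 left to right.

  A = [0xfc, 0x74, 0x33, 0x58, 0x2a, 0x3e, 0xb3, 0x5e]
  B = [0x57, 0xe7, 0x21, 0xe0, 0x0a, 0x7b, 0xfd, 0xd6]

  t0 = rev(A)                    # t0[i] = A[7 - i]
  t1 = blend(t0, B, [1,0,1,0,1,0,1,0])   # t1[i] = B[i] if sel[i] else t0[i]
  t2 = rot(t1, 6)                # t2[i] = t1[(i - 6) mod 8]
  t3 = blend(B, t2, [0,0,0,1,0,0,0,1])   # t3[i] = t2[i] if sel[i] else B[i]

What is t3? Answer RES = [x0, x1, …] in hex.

RES = [ 0x57  0xe7  0x21  0x33  0x0a  0x7b  0xfd  0xb3 ]

→ t0 |5e|b3|3e|2a|58|33|74|fc|
→ t1 |57|b3|21|2a|0a|33|fd|fc|
→ t2 |21|2a|0a|33|fd|fc|57|b3|
→ t3 |57|e7|21|33|0a|7b|fd|b3|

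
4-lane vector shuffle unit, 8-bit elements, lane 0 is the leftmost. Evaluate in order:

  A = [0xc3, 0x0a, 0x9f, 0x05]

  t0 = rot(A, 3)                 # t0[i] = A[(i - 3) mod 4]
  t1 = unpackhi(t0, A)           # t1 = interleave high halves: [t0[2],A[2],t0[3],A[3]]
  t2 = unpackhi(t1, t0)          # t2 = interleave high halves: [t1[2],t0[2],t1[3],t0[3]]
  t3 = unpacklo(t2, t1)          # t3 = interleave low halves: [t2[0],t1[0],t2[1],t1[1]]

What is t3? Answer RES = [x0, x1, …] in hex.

t0 = [0x0a, 0x9f, 0x05, 0xc3]
t1 = [0x05, 0x9f, 0xc3, 0x05]
t2 = [0xc3, 0x05, 0x05, 0xc3]
t3 = [0xc3, 0x05, 0x05, 0x9f]

RES = [ 0xc3  0x05  0x05  0x9f ]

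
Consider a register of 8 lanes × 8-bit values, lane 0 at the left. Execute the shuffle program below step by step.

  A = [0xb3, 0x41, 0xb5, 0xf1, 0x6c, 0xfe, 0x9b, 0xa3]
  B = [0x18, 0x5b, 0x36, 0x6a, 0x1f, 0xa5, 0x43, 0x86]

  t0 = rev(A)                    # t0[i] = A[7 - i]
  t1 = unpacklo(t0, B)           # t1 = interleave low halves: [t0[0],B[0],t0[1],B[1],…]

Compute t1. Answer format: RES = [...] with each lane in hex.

RES = [0xa3, 0x18, 0x9b, 0x5b, 0xfe, 0x36, 0x6c, 0x6a]

  t0: a3 9b fe 6c f1 b5 41 b3
  t1: a3 18 9b 5b fe 36 6c 6a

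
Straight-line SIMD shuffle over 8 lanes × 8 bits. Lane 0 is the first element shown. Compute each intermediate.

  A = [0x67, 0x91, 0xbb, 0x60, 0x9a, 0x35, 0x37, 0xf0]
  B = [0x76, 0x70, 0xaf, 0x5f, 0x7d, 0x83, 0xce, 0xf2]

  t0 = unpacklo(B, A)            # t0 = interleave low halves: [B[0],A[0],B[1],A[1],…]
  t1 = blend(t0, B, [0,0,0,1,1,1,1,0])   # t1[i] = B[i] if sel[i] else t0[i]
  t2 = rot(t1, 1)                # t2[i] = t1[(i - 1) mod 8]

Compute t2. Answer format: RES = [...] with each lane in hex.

RES = [0x60, 0x76, 0x67, 0x70, 0x5f, 0x7d, 0x83, 0xce]

→ t0 |76|67|70|91|af|bb|5f|60|
→ t1 |76|67|70|5f|7d|83|ce|60|
→ t2 |60|76|67|70|5f|7d|83|ce|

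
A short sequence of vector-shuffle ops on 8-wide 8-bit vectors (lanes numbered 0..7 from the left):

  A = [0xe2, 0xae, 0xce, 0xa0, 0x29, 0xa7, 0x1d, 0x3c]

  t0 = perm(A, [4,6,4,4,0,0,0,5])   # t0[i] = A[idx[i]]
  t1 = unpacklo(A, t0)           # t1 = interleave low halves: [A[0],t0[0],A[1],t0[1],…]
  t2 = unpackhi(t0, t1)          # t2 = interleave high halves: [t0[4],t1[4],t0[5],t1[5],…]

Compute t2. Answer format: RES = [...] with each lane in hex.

RES = [0xe2, 0xce, 0xe2, 0x29, 0xe2, 0xa0, 0xa7, 0x29]

t0 = [0x29, 0x1d, 0x29, 0x29, 0xe2, 0xe2, 0xe2, 0xa7]
t1 = [0xe2, 0x29, 0xae, 0x1d, 0xce, 0x29, 0xa0, 0x29]
t2 = [0xe2, 0xce, 0xe2, 0x29, 0xe2, 0xa0, 0xa7, 0x29]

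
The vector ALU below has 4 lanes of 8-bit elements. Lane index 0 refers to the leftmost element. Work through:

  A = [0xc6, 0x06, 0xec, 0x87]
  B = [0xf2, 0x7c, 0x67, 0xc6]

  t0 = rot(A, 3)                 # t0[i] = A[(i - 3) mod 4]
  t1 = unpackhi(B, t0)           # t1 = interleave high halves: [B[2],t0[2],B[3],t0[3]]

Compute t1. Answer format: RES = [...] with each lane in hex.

t0 = [0x06, 0xec, 0x87, 0xc6]
t1 = [0x67, 0x87, 0xc6, 0xc6]

RES = [0x67, 0x87, 0xc6, 0xc6]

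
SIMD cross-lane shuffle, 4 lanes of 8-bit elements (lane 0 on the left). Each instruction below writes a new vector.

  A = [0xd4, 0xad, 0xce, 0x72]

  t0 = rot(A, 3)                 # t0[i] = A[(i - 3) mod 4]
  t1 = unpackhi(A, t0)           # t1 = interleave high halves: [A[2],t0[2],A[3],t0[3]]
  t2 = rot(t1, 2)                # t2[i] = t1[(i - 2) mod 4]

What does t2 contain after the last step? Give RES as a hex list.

RES = [ 0x72  0xd4  0xce  0x72 ]

  t0: ad ce 72 d4
  t1: ce 72 72 d4
  t2: 72 d4 ce 72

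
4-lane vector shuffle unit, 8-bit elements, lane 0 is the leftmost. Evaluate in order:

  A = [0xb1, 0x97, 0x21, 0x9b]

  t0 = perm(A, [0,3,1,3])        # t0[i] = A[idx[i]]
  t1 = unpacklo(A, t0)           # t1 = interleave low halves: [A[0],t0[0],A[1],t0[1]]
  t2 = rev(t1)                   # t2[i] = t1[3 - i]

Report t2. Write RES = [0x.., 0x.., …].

RES = [ 0x9b  0x97  0xb1  0xb1 ]

  t0: b1 9b 97 9b
  t1: b1 b1 97 9b
  t2: 9b 97 b1 b1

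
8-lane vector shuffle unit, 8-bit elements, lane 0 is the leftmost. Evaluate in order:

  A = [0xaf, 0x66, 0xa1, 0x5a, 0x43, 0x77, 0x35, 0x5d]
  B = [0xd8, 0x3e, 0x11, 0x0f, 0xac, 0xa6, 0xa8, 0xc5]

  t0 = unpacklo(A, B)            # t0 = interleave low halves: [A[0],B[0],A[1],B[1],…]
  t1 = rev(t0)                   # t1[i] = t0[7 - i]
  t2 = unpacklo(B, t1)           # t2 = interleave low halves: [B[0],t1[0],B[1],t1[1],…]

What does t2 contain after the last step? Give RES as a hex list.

RES = [0xd8, 0x0f, 0x3e, 0x5a, 0x11, 0x11, 0x0f, 0xa1]

t0 = [0xaf, 0xd8, 0x66, 0x3e, 0xa1, 0x11, 0x5a, 0x0f]
t1 = [0x0f, 0x5a, 0x11, 0xa1, 0x3e, 0x66, 0xd8, 0xaf]
t2 = [0xd8, 0x0f, 0x3e, 0x5a, 0x11, 0x11, 0x0f, 0xa1]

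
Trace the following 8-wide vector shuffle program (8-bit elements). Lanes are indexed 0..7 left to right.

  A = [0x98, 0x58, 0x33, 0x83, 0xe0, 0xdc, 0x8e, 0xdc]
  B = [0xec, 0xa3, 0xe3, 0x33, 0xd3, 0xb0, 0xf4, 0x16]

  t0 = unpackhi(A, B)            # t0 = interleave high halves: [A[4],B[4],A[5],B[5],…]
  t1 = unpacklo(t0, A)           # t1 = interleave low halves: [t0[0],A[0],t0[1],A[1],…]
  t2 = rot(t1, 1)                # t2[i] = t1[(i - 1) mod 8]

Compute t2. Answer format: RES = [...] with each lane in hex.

RES = [ 0x83  0xe0  0x98  0xd3  0x58  0xdc  0x33  0xb0 ]

t0 = [0xe0, 0xd3, 0xdc, 0xb0, 0x8e, 0xf4, 0xdc, 0x16]
t1 = [0xe0, 0x98, 0xd3, 0x58, 0xdc, 0x33, 0xb0, 0x83]
t2 = [0x83, 0xe0, 0x98, 0xd3, 0x58, 0xdc, 0x33, 0xb0]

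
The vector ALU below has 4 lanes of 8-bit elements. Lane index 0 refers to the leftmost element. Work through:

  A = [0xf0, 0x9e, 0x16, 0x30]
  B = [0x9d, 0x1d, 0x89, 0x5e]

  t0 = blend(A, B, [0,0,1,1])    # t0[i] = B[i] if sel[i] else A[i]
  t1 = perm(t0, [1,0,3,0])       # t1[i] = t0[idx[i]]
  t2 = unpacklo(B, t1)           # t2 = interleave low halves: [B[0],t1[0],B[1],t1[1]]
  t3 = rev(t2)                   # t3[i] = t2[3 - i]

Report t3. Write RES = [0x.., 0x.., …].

RES = [0xf0, 0x1d, 0x9e, 0x9d]

t0 = [0xf0, 0x9e, 0x89, 0x5e]
t1 = [0x9e, 0xf0, 0x5e, 0xf0]
t2 = [0x9d, 0x9e, 0x1d, 0xf0]
t3 = [0xf0, 0x1d, 0x9e, 0x9d]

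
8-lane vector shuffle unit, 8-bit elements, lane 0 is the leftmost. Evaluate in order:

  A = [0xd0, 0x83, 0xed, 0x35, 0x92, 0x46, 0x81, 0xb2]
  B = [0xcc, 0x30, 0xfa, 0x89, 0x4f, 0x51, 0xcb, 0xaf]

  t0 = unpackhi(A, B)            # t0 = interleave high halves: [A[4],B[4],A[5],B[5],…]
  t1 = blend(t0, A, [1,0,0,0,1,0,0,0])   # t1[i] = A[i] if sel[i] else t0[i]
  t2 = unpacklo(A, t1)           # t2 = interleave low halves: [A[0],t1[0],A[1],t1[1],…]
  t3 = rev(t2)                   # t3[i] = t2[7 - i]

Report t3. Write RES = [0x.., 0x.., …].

RES = [0x51, 0x35, 0x46, 0xed, 0x4f, 0x83, 0xd0, 0xd0]

→ t0 |92|4f|46|51|81|cb|b2|af|
→ t1 |d0|4f|46|51|92|cb|b2|af|
→ t2 |d0|d0|83|4f|ed|46|35|51|
→ t3 |51|35|46|ed|4f|83|d0|d0|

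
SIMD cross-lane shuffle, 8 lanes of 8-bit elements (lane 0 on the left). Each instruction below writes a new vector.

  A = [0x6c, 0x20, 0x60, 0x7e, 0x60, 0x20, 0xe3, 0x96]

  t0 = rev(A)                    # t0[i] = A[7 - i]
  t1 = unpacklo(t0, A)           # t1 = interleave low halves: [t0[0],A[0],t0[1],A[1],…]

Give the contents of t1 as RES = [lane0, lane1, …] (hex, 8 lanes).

→ t0 |96|e3|20|60|7e|60|20|6c|
→ t1 |96|6c|e3|20|20|60|60|7e|

RES = [0x96, 0x6c, 0xe3, 0x20, 0x20, 0x60, 0x60, 0x7e]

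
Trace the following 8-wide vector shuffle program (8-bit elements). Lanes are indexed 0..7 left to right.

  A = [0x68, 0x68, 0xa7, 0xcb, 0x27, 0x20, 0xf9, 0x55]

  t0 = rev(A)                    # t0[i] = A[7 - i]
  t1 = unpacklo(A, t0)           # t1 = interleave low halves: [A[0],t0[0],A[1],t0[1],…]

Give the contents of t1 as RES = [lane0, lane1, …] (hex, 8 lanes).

  t0: 55 f9 20 27 cb a7 68 68
  t1: 68 55 68 f9 a7 20 cb 27

RES = [ 0x68  0x55  0x68  0xf9  0xa7  0x20  0xcb  0x27 ]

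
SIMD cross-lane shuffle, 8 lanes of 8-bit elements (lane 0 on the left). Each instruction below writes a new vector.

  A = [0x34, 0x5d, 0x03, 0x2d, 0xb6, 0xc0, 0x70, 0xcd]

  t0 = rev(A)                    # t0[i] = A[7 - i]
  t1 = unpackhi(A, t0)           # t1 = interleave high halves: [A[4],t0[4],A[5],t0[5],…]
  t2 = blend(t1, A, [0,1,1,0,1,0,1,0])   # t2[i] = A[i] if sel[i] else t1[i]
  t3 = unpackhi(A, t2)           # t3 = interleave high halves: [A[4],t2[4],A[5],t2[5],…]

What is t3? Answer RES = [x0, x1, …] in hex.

t0 = [0xcd, 0x70, 0xc0, 0xb6, 0x2d, 0x03, 0x5d, 0x34]
t1 = [0xb6, 0x2d, 0xc0, 0x03, 0x70, 0x5d, 0xcd, 0x34]
t2 = [0xb6, 0x5d, 0x03, 0x03, 0xb6, 0x5d, 0x70, 0x34]
t3 = [0xb6, 0xb6, 0xc0, 0x5d, 0x70, 0x70, 0xcd, 0x34]

RES = [0xb6, 0xb6, 0xc0, 0x5d, 0x70, 0x70, 0xcd, 0x34]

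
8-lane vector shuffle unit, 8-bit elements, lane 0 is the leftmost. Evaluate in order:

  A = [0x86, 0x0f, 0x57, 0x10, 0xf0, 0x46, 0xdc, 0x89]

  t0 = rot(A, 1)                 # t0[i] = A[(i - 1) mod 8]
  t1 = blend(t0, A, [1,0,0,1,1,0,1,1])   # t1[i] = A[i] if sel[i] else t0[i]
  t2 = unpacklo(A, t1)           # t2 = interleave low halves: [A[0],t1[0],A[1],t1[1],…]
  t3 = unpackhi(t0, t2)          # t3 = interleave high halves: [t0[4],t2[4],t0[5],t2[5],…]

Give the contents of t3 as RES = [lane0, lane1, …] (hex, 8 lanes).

RES = [ 0x10  0x57  0xf0  0x0f  0x46  0x10  0xdc  0x10 ]

→ t0 |89|86|0f|57|10|f0|46|dc|
→ t1 |86|86|0f|10|f0|f0|dc|89|
→ t2 |86|86|0f|86|57|0f|10|10|
→ t3 |10|57|f0|0f|46|10|dc|10|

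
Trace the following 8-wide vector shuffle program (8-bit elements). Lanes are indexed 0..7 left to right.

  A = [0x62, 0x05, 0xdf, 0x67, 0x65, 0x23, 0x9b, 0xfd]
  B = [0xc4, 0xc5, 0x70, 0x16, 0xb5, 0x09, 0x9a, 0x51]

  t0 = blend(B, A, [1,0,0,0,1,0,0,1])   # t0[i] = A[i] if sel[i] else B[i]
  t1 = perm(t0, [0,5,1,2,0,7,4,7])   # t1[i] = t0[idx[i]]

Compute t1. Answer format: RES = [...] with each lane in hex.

  t0: 62 c5 70 16 65 09 9a fd
  t1: 62 09 c5 70 62 fd 65 fd

RES = [ 0x62  0x09  0xc5  0x70  0x62  0xfd  0x65  0xfd ]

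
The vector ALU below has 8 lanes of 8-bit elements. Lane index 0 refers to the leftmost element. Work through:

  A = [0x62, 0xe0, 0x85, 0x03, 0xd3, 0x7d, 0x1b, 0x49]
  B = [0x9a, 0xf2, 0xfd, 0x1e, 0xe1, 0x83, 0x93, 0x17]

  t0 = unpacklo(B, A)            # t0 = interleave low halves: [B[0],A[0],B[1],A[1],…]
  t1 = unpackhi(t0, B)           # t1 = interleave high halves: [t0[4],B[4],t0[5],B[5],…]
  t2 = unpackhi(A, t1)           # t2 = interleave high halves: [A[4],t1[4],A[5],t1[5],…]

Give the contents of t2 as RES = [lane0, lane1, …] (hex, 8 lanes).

  t0: 9a 62 f2 e0 fd 85 1e 03
  t1: fd e1 85 83 1e 93 03 17
  t2: d3 1e 7d 93 1b 03 49 17

RES = [ 0xd3  0x1e  0x7d  0x93  0x1b  0x03  0x49  0x17 ]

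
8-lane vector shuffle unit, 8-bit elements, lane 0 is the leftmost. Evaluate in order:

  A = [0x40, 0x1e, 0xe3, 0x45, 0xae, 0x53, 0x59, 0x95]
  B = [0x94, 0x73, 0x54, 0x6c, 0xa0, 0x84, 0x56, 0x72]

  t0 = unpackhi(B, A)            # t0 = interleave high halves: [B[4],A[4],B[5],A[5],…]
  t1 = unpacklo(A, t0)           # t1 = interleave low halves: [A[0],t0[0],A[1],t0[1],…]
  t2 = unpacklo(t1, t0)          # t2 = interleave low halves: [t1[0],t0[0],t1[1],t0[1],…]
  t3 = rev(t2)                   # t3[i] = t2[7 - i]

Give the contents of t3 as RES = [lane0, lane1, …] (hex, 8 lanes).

→ t0 |a0|ae|84|53|56|59|72|95|
→ t1 |40|a0|1e|ae|e3|84|45|53|
→ t2 |40|a0|a0|ae|1e|84|ae|53|
→ t3 |53|ae|84|1e|ae|a0|a0|40|

RES = [ 0x53  0xae  0x84  0x1e  0xae  0xa0  0xa0  0x40 ]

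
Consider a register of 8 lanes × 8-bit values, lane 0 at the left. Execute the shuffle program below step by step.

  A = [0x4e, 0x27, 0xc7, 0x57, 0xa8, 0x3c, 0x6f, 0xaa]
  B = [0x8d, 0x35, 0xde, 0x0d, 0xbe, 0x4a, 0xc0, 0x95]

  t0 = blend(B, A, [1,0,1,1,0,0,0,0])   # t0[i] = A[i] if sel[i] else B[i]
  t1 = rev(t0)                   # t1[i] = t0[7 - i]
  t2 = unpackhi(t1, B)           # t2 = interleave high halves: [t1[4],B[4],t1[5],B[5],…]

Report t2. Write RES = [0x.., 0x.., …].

t0 = [0x4e, 0x35, 0xc7, 0x57, 0xbe, 0x4a, 0xc0, 0x95]
t1 = [0x95, 0xc0, 0x4a, 0xbe, 0x57, 0xc7, 0x35, 0x4e]
t2 = [0x57, 0xbe, 0xc7, 0x4a, 0x35, 0xc0, 0x4e, 0x95]

RES = [0x57, 0xbe, 0xc7, 0x4a, 0x35, 0xc0, 0x4e, 0x95]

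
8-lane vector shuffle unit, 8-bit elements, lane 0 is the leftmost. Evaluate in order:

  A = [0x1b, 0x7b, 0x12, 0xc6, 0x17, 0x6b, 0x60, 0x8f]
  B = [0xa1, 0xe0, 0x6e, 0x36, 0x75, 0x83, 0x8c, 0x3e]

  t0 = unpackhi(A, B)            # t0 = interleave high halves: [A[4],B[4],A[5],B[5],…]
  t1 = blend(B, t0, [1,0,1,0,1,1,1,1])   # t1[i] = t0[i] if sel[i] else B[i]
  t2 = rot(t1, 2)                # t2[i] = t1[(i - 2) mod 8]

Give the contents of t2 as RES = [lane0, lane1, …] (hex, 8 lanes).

RES = [0x8f, 0x3e, 0x17, 0xe0, 0x6b, 0x36, 0x60, 0x8c]

  t0: 17 75 6b 83 60 8c 8f 3e
  t1: 17 e0 6b 36 60 8c 8f 3e
  t2: 8f 3e 17 e0 6b 36 60 8c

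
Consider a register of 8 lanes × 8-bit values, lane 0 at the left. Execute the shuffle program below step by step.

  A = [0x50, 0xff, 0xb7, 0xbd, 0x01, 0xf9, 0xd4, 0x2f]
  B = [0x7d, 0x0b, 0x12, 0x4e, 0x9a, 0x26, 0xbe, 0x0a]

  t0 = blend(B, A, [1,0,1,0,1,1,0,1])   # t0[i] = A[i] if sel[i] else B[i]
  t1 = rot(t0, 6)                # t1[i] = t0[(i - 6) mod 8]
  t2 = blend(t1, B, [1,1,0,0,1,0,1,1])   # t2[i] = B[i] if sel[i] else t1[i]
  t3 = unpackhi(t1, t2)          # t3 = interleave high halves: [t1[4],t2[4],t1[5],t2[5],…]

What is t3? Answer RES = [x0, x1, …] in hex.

RES = [ 0xbe  0x9a  0x2f  0x2f  0x50  0xbe  0x0b  0x0a ]

→ t0 |50|0b|b7|4e|01|f9|be|2f|
→ t1 |b7|4e|01|f9|be|2f|50|0b|
→ t2 |7d|0b|01|f9|9a|2f|be|0a|
→ t3 |be|9a|2f|2f|50|be|0b|0a|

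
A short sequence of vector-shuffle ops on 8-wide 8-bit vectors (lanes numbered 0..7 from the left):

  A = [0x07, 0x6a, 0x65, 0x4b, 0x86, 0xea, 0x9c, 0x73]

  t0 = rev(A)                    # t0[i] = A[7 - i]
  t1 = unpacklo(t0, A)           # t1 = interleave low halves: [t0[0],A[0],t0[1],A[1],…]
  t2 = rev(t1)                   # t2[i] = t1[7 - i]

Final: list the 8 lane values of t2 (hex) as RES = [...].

→ t0 |73|9c|ea|86|4b|65|6a|07|
→ t1 |73|07|9c|6a|ea|65|86|4b|
→ t2 |4b|86|65|ea|6a|9c|07|73|

RES = [ 0x4b  0x86  0x65  0xea  0x6a  0x9c  0x07  0x73 ]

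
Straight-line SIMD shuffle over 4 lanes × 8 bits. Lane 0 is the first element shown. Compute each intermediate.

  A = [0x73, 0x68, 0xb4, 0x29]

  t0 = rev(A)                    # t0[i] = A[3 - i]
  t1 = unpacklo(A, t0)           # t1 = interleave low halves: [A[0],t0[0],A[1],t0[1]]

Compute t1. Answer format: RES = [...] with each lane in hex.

  t0: 29 b4 68 73
  t1: 73 29 68 b4

RES = [0x73, 0x29, 0x68, 0xb4]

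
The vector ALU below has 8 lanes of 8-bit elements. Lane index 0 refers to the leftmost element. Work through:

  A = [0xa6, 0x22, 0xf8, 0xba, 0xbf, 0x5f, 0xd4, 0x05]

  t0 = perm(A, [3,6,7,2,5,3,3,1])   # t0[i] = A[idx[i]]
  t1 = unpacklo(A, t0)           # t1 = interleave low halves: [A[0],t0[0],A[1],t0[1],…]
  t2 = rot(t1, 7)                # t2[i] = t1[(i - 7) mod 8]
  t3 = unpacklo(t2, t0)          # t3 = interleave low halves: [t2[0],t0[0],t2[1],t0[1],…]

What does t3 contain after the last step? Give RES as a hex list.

t0 = [0xba, 0xd4, 0x05, 0xf8, 0x5f, 0xba, 0xba, 0x22]
t1 = [0xa6, 0xba, 0x22, 0xd4, 0xf8, 0x05, 0xba, 0xf8]
t2 = [0xba, 0x22, 0xd4, 0xf8, 0x05, 0xba, 0xf8, 0xa6]
t3 = [0xba, 0xba, 0x22, 0xd4, 0xd4, 0x05, 0xf8, 0xf8]

RES = [0xba, 0xba, 0x22, 0xd4, 0xd4, 0x05, 0xf8, 0xf8]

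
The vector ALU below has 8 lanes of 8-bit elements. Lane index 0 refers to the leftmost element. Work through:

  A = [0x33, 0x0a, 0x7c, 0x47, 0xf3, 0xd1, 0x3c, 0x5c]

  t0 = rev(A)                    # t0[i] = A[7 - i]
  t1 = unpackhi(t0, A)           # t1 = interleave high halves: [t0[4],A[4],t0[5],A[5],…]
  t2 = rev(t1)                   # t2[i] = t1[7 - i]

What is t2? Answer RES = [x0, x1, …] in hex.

t0 = [0x5c, 0x3c, 0xd1, 0xf3, 0x47, 0x7c, 0x0a, 0x33]
t1 = [0x47, 0xf3, 0x7c, 0xd1, 0x0a, 0x3c, 0x33, 0x5c]
t2 = [0x5c, 0x33, 0x3c, 0x0a, 0xd1, 0x7c, 0xf3, 0x47]

RES = [ 0x5c  0x33  0x3c  0x0a  0xd1  0x7c  0xf3  0x47 ]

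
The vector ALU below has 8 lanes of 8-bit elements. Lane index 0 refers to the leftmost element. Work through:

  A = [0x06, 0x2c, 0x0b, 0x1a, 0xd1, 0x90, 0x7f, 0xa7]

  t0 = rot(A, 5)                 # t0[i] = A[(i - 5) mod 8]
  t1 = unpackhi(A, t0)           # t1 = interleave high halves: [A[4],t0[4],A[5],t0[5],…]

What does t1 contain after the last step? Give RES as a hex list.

RES = [ 0xd1  0xa7  0x90  0x06  0x7f  0x2c  0xa7  0x0b ]

  t0: 1a d1 90 7f a7 06 2c 0b
  t1: d1 a7 90 06 7f 2c a7 0b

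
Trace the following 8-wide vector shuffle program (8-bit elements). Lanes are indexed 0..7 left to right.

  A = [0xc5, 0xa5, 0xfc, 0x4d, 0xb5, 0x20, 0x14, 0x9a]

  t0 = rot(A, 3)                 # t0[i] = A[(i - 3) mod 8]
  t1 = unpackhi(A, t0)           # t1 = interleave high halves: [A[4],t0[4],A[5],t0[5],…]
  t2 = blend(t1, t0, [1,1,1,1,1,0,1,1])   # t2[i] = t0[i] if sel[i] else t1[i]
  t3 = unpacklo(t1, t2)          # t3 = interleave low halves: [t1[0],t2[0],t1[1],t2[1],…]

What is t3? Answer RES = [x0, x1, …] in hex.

RES = [ 0xb5  0x20  0xa5  0x14  0x20  0x9a  0xfc  0xc5 ]

t0 = [0x20, 0x14, 0x9a, 0xc5, 0xa5, 0xfc, 0x4d, 0xb5]
t1 = [0xb5, 0xa5, 0x20, 0xfc, 0x14, 0x4d, 0x9a, 0xb5]
t2 = [0x20, 0x14, 0x9a, 0xc5, 0xa5, 0x4d, 0x4d, 0xb5]
t3 = [0xb5, 0x20, 0xa5, 0x14, 0x20, 0x9a, 0xfc, 0xc5]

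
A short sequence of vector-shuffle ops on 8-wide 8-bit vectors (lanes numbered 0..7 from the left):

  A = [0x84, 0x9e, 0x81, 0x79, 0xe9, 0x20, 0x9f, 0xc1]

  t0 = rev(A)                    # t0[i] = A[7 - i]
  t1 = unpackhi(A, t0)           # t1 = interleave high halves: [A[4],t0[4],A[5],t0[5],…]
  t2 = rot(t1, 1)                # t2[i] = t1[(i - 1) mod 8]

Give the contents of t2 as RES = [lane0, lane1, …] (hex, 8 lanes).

t0 = [0xc1, 0x9f, 0x20, 0xe9, 0x79, 0x81, 0x9e, 0x84]
t1 = [0xe9, 0x79, 0x20, 0x81, 0x9f, 0x9e, 0xc1, 0x84]
t2 = [0x84, 0xe9, 0x79, 0x20, 0x81, 0x9f, 0x9e, 0xc1]

RES = [0x84, 0xe9, 0x79, 0x20, 0x81, 0x9f, 0x9e, 0xc1]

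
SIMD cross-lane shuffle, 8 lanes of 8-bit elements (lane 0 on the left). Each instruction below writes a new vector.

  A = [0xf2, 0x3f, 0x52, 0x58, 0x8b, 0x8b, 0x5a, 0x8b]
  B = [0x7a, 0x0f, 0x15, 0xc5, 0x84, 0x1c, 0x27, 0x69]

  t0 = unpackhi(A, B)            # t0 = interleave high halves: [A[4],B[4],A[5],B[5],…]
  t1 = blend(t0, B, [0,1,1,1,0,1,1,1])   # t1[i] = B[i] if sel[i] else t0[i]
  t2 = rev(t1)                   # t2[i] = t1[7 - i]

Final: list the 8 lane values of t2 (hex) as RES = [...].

  t0: 8b 84 8b 1c 5a 27 8b 69
  t1: 8b 0f 15 c5 5a 1c 27 69
  t2: 69 27 1c 5a c5 15 0f 8b

RES = [0x69, 0x27, 0x1c, 0x5a, 0xc5, 0x15, 0x0f, 0x8b]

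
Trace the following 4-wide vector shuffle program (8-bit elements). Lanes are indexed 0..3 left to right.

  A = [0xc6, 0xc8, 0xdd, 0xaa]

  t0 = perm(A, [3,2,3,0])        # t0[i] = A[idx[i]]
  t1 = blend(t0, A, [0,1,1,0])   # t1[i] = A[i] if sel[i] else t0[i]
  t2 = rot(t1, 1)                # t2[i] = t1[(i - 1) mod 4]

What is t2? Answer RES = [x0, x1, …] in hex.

t0 = [0xaa, 0xdd, 0xaa, 0xc6]
t1 = [0xaa, 0xc8, 0xdd, 0xc6]
t2 = [0xc6, 0xaa, 0xc8, 0xdd]

RES = [ 0xc6  0xaa  0xc8  0xdd ]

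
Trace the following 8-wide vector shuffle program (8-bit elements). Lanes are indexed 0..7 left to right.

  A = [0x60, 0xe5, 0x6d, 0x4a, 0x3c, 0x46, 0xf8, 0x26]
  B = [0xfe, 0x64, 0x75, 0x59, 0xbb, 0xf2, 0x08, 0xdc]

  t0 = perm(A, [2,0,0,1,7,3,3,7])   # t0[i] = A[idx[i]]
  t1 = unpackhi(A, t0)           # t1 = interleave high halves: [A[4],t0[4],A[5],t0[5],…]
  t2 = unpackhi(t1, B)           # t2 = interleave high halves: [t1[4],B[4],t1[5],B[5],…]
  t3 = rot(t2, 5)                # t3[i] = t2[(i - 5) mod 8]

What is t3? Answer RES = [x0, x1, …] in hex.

→ t0 |6d|60|60|e5|26|4a|4a|26|
→ t1 |3c|26|46|4a|f8|4a|26|26|
→ t2 |f8|bb|4a|f2|26|08|26|dc|
→ t3 |f2|26|08|26|dc|f8|bb|4a|

RES = [0xf2, 0x26, 0x08, 0x26, 0xdc, 0xf8, 0xbb, 0x4a]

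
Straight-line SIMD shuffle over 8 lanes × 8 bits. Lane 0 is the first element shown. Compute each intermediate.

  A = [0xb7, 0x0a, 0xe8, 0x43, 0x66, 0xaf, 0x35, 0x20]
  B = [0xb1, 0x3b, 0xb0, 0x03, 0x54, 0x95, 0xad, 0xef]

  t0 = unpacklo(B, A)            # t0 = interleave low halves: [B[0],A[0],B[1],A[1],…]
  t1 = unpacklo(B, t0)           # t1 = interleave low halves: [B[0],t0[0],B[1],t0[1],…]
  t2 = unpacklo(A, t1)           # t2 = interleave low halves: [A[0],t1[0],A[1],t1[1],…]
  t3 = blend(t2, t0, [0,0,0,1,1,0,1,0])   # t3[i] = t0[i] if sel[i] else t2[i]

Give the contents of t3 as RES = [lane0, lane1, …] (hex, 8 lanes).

→ t0 |b1|b7|3b|0a|b0|e8|03|43|
→ t1 |b1|b1|3b|b7|b0|3b|03|0a|
→ t2 |b7|b1|0a|b1|e8|3b|43|b7|
→ t3 |b7|b1|0a|0a|b0|3b|03|b7|

RES = [ 0xb7  0xb1  0x0a  0x0a  0xb0  0x3b  0x03  0xb7 ]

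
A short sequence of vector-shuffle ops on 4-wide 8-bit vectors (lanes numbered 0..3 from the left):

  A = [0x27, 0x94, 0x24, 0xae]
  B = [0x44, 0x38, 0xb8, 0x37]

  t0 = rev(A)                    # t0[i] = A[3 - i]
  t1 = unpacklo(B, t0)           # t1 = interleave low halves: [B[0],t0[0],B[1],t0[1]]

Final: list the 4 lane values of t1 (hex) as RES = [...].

→ t0 |ae|24|94|27|
→ t1 |44|ae|38|24|

RES = [0x44, 0xae, 0x38, 0x24]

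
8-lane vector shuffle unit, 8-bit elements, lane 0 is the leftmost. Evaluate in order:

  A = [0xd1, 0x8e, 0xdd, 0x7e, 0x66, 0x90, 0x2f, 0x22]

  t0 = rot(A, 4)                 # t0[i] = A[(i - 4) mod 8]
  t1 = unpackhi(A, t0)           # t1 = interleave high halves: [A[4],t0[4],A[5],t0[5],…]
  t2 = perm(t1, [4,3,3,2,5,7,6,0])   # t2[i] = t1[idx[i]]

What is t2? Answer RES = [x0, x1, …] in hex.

RES = [ 0x2f  0x8e  0x8e  0x90  0xdd  0x7e  0x22  0x66 ]

→ t0 |66|90|2f|22|d1|8e|dd|7e|
→ t1 |66|d1|90|8e|2f|dd|22|7e|
→ t2 |2f|8e|8e|90|dd|7e|22|66|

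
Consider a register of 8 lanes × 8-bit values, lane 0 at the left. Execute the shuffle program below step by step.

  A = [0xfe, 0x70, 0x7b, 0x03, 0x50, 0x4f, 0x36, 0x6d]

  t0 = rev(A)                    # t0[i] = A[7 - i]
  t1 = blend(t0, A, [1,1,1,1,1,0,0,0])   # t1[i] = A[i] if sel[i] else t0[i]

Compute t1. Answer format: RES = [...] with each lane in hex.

→ t0 |6d|36|4f|50|03|7b|70|fe|
→ t1 |fe|70|7b|03|50|7b|70|fe|

RES = [ 0xfe  0x70  0x7b  0x03  0x50  0x7b  0x70  0xfe ]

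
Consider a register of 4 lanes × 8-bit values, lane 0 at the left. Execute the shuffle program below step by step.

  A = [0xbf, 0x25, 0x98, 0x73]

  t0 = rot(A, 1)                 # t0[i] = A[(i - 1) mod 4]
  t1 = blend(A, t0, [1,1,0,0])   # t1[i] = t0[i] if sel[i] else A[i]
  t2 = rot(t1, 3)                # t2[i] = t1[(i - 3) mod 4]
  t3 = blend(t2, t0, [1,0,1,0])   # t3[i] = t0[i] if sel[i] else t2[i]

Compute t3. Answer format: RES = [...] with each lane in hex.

t0 = [0x73, 0xbf, 0x25, 0x98]
t1 = [0x73, 0xbf, 0x98, 0x73]
t2 = [0xbf, 0x98, 0x73, 0x73]
t3 = [0x73, 0x98, 0x25, 0x73]

RES = [0x73, 0x98, 0x25, 0x73]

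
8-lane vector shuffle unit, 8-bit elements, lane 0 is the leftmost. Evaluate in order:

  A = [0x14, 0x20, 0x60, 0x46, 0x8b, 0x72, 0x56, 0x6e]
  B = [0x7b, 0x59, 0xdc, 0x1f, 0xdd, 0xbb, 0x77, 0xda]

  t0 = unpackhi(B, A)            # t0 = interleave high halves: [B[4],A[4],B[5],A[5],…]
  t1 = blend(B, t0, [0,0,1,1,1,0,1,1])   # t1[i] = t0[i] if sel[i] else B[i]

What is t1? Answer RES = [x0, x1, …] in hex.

t0 = [0xdd, 0x8b, 0xbb, 0x72, 0x77, 0x56, 0xda, 0x6e]
t1 = [0x7b, 0x59, 0xbb, 0x72, 0x77, 0xbb, 0xda, 0x6e]

RES = [ 0x7b  0x59  0xbb  0x72  0x77  0xbb  0xda  0x6e ]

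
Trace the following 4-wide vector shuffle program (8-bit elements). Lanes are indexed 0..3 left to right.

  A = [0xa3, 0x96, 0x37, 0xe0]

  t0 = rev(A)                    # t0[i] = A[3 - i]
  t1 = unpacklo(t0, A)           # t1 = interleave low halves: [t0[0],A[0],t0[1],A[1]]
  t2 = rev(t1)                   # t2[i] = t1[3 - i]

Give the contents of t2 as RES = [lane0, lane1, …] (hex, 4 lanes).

  t0: e0 37 96 a3
  t1: e0 a3 37 96
  t2: 96 37 a3 e0

RES = [ 0x96  0x37  0xa3  0xe0 ]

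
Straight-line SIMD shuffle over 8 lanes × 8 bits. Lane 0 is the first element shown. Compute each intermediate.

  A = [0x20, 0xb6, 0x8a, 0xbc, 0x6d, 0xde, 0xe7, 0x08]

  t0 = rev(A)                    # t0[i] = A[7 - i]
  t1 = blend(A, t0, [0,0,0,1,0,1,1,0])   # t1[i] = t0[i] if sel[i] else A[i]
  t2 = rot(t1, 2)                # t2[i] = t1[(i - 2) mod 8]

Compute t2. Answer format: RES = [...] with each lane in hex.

  t0: 08 e7 de 6d bc 8a b6 20
  t1: 20 b6 8a 6d 6d 8a b6 08
  t2: b6 08 20 b6 8a 6d 6d 8a

RES = [0xb6, 0x08, 0x20, 0xb6, 0x8a, 0x6d, 0x6d, 0x8a]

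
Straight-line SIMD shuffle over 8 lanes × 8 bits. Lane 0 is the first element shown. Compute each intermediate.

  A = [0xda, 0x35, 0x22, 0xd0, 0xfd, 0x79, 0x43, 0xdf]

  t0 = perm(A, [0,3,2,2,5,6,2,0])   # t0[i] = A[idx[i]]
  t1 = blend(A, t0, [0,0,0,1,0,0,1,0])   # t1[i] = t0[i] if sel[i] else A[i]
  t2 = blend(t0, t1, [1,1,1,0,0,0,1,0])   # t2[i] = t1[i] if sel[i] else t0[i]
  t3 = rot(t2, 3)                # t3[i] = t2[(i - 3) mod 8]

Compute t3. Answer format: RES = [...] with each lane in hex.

RES = [ 0x43  0x22  0xda  0xda  0x35  0x22  0x22  0x79 ]

t0 = [0xda, 0xd0, 0x22, 0x22, 0x79, 0x43, 0x22, 0xda]
t1 = [0xda, 0x35, 0x22, 0x22, 0xfd, 0x79, 0x22, 0xdf]
t2 = [0xda, 0x35, 0x22, 0x22, 0x79, 0x43, 0x22, 0xda]
t3 = [0x43, 0x22, 0xda, 0xda, 0x35, 0x22, 0x22, 0x79]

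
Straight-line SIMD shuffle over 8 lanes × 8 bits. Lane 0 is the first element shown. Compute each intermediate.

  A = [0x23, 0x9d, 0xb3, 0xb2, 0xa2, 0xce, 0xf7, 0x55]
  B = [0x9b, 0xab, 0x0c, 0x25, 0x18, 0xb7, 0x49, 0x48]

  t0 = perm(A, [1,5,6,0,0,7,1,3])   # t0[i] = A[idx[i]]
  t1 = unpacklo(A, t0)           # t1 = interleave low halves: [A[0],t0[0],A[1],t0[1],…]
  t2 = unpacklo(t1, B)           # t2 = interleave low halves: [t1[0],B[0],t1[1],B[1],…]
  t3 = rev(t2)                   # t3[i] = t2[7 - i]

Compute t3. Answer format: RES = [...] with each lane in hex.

RES = [ 0x25  0xce  0x0c  0x9d  0xab  0x9d  0x9b  0x23 ]

t0 = [0x9d, 0xce, 0xf7, 0x23, 0x23, 0x55, 0x9d, 0xb2]
t1 = [0x23, 0x9d, 0x9d, 0xce, 0xb3, 0xf7, 0xb2, 0x23]
t2 = [0x23, 0x9b, 0x9d, 0xab, 0x9d, 0x0c, 0xce, 0x25]
t3 = [0x25, 0xce, 0x0c, 0x9d, 0xab, 0x9d, 0x9b, 0x23]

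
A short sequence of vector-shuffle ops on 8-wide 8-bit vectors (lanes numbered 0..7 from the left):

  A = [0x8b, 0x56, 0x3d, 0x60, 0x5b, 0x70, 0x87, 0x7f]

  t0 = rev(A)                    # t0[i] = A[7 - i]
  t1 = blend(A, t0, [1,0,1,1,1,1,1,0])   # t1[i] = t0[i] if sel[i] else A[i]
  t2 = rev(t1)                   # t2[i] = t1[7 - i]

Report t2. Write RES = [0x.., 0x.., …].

RES = [ 0x7f  0x56  0x3d  0x60  0x5b  0x70  0x56  0x7f ]

t0 = [0x7f, 0x87, 0x70, 0x5b, 0x60, 0x3d, 0x56, 0x8b]
t1 = [0x7f, 0x56, 0x70, 0x5b, 0x60, 0x3d, 0x56, 0x7f]
t2 = [0x7f, 0x56, 0x3d, 0x60, 0x5b, 0x70, 0x56, 0x7f]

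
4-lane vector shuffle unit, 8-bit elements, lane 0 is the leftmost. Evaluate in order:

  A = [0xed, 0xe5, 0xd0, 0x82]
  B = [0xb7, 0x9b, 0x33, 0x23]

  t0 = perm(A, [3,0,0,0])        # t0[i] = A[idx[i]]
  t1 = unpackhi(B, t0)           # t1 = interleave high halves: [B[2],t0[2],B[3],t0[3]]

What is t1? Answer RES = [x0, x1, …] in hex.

  t0: 82 ed ed ed
  t1: 33 ed 23 ed

RES = [ 0x33  0xed  0x23  0xed ]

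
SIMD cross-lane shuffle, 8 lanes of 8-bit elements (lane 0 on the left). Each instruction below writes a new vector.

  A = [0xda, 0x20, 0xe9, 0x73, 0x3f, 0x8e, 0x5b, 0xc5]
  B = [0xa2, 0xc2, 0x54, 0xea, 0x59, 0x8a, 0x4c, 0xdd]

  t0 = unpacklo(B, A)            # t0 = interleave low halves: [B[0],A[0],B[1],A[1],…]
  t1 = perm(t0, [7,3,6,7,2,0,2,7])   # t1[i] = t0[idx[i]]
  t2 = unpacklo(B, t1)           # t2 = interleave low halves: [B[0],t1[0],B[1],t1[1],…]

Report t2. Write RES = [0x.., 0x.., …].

RES = [0xa2, 0x73, 0xc2, 0x20, 0x54, 0xea, 0xea, 0x73]

t0 = [0xa2, 0xda, 0xc2, 0x20, 0x54, 0xe9, 0xea, 0x73]
t1 = [0x73, 0x20, 0xea, 0x73, 0xc2, 0xa2, 0xc2, 0x73]
t2 = [0xa2, 0x73, 0xc2, 0x20, 0x54, 0xea, 0xea, 0x73]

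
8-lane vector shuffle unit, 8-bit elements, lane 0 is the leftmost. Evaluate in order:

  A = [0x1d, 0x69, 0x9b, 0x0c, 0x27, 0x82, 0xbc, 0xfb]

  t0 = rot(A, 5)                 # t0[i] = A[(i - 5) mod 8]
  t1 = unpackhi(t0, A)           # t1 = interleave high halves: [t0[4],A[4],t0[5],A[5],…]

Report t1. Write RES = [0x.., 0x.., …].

  t0: 0c 27 82 bc fb 1d 69 9b
  t1: fb 27 1d 82 69 bc 9b fb

RES = [0xfb, 0x27, 0x1d, 0x82, 0x69, 0xbc, 0x9b, 0xfb]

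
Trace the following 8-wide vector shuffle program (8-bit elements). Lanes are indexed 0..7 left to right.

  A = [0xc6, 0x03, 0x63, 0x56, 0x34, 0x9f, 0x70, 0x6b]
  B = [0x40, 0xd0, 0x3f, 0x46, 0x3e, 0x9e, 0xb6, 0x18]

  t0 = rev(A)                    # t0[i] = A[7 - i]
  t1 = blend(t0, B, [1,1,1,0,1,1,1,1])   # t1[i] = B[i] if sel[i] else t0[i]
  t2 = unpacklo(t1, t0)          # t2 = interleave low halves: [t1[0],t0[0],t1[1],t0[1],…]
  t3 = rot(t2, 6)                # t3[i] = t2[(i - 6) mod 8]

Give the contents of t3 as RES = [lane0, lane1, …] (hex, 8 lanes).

t0 = [0x6b, 0x70, 0x9f, 0x34, 0x56, 0x63, 0x03, 0xc6]
t1 = [0x40, 0xd0, 0x3f, 0x34, 0x3e, 0x9e, 0xb6, 0x18]
t2 = [0x40, 0x6b, 0xd0, 0x70, 0x3f, 0x9f, 0x34, 0x34]
t3 = [0xd0, 0x70, 0x3f, 0x9f, 0x34, 0x34, 0x40, 0x6b]

RES = [0xd0, 0x70, 0x3f, 0x9f, 0x34, 0x34, 0x40, 0x6b]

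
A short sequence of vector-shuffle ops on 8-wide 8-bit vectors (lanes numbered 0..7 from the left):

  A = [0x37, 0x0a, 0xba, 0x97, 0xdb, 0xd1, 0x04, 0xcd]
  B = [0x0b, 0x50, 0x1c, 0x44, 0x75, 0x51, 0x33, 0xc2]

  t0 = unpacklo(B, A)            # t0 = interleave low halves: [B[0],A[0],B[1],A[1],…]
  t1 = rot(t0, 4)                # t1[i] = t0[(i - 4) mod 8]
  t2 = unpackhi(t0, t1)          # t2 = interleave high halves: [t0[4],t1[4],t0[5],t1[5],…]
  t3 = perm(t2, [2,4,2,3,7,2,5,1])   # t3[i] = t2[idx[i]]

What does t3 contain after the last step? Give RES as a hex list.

  t0: 0b 37 50 0a 1c ba 44 97
  t1: 1c ba 44 97 0b 37 50 0a
  t2: 1c 0b ba 37 44 50 97 0a
  t3: ba 44 ba 37 0a ba 50 0b

RES = [0xba, 0x44, 0xba, 0x37, 0x0a, 0xba, 0x50, 0x0b]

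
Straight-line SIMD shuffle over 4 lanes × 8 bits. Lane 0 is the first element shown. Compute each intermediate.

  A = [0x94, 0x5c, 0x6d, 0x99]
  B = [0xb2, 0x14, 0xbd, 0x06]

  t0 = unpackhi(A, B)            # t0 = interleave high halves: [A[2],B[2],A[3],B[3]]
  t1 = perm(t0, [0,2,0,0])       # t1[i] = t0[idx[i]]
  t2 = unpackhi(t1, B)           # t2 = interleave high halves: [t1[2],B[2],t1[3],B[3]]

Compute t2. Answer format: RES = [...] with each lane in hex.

RES = [ 0x6d  0xbd  0x6d  0x06 ]

  t0: 6d bd 99 06
  t1: 6d 99 6d 6d
  t2: 6d bd 6d 06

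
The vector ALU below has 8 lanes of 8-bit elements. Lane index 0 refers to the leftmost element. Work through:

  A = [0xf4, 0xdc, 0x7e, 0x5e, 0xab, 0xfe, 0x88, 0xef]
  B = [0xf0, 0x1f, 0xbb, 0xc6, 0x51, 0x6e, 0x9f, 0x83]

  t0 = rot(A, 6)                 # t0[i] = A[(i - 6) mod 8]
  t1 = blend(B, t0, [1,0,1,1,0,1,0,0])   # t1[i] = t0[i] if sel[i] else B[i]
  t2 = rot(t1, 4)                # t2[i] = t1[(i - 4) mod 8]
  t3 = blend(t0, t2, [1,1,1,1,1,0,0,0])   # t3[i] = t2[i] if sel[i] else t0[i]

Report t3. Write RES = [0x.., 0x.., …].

RES = [0x51, 0xef, 0x9f, 0x83, 0x7e, 0xef, 0xf4, 0xdc]

→ t0 |7e|5e|ab|fe|88|ef|f4|dc|
→ t1 |7e|1f|ab|fe|51|ef|9f|83|
→ t2 |51|ef|9f|83|7e|1f|ab|fe|
→ t3 |51|ef|9f|83|7e|ef|f4|dc|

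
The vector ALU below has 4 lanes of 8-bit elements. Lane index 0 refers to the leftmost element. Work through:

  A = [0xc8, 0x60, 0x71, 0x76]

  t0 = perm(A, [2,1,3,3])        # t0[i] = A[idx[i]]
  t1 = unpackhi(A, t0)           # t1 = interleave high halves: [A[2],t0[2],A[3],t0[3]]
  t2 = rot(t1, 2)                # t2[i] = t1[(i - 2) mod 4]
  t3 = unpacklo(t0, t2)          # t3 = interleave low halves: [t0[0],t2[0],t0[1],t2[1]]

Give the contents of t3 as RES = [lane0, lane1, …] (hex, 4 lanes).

→ t0 |71|60|76|76|
→ t1 |71|76|76|76|
→ t2 |76|76|71|76|
→ t3 |71|76|60|76|

RES = [0x71, 0x76, 0x60, 0x76]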